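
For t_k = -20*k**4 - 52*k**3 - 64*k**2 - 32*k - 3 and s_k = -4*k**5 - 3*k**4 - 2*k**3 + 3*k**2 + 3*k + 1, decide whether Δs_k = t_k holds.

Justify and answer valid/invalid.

s_(k+1) = -4*k**5 - 23*k**4 - 54*k**3 - 61*k**2 - 29*k - 2
s_(k+1) − s_k = -20*k**4 - 52*k**3 - 64*k**2 - 32*k - 3
(s_(k+1) − s_k) − t_k = 0

valid; difference matches t_k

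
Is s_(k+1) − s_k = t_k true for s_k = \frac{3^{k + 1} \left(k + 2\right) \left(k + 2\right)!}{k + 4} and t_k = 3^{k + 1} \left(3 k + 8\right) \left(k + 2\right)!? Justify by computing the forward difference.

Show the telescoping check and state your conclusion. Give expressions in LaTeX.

s_(k+1) = 3**(k + 2)*(k + 3)*factorial(k + 3)/(k + 5)
s_(k+1) − s_k = 3**(k + 1)*(3*k**3 + 29*k**2 + 92*k + 98)*factorial(k + 2)/((k + 4)*(k + 5))
(s_(k+1) − s_k) − t_k = -6*3**k*(3*k**2 + 20*k + 31)*factorial(k + 2)/((k + 4)*(k + 5))

Invalid: residual - \frac{6 \cdot 3^{k} \left(3 k^{2} + 20 k + 31\right) \left(k + 2\right)!}{\left(k + 4\right) \left(k + 5\right)} ≠ 0.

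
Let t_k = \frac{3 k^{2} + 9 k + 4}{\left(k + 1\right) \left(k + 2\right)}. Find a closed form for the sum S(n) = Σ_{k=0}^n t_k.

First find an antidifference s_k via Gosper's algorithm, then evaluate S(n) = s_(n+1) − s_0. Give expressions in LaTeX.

S(n) = \frac{3 n^{2} + 7 n + 4}{n + 2}

Ratio r(k) = (k + 1)*(9*k + 3*(k + 1)**2 + 13)/((k + 3)*(3*k**2 + 9*k + 4)).
Gosper form: A/B · C(k+1)/C(k) with A=k + 1, B=k + 3, C=k**2 + 3*k + 4/3.
f must satisfy (k + 1)·f(k+1) − (k + 2)·f(k) = k**2 + 3*k + 4/3.
d = 2 from the (1,1,2) case.
A polynomial solution: f(k) = k*(3*k + 1)/3.
R(k) = B(k−1)·f(k)/C(k) = k*(k + 2)*(3*k + 1)/(3*k**2 + 9*k + 4); s_k = R·t_k = k*(3*k + 1)/(k + 1).
Check: Δs_k = (3*k**2 + 9*k + 4)/(k**2 + 3*k + 2). ✓
Telescope: S(n) = s_(n+1) − s_(0) = (3*n**2 + 7*n + 4)/(n + 2) − (0) = (3*n**2 + 7*n + 4)/(n + 2).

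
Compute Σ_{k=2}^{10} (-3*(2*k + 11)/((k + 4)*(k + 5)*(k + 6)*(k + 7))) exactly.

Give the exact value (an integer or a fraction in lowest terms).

Σ = -69/1360

Step 1: r(k) = (k + 4)*(2*k + 13)/((k + 8)*(2*k + 11)).
A = k + 4, B = k + 8, C = k + 11/2.
f must satisfy (k + 4)·f(k+1) − (k + 7)·f(k) = k + 11/2.
Bound: deg f ≤ 3.
Coefficient equations give f(k) = k*(k + 5)*(k + 10)/48.
Certificate R = B(k−1)f/C = k*(k + 5)*(k + 7)*(k + 10)/(24*(2*k + 11)) gives s_k = k*(-k - 10)/(8*(k**2 + 10*k + 24)).
Δs = 3*(-2*k - 11)/(k**4 + 22*k**3 + 179*k**2 + 638*k + 840), as required.
Sum = s_(11) − s_(2); s_(11) = -77/680, s_(2) = -1/16 ⇒ -69/1360.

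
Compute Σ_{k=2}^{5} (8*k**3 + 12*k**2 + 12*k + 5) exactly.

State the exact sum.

Compute t_(k+1)/t_k: get (8*k**3 + 36*k**2 + 60*k + 37)/(8*k**3 + 12*k**2 + 12*k + 5).
Gosper form: A/B · C(k+1)/C(k) with A=1, B=1, C=k**3 + 3*k**2/2 + 3*k/2 + 5/8.
Need (1)·f(k+1) − (1)·f(k) = k**3 + 3*k**2/2 + 3*k/2 + 5/8.
d = 4 from the (0,0,3) case.
A polynomial solution: f(k) = k*(2*k**3 + 2*k + 1)/8.
R(k) = B(k−1)·f(k)/C(k) = k*(2*k**3 + 2*k + 1)/(8*k**3 + 12*k**2 + 12*k + 5); s_k = R·t_k = k*(2*k**3 + 2*k + 1).
s_(k+1) − s_k = 8*k**3 + 12*k**2 + 12*k + 5 = t_k.
Sum = s_(6) − s_(2); s_(6) = 2670, s_(2) = 42 ⇒ 2628.

Σ = 2628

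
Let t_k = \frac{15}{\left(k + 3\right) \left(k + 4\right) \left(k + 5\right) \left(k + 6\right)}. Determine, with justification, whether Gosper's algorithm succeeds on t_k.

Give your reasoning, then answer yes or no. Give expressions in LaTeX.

Yes. s_k = \frac{k \left(k^{2} + 12 k + 47\right)}{12 \left(k + 3\right) \left(k + 4\right) \left(k + 5\right)}.

Compute t_(k+1)/t_k: get (k + 3)/(k + 7).
Gosper form: A/B · C(k+1)/C(k) with A=k + 3, B=k + 7, C=1.
Solve (k + 3)·f(k+1) − (k + 6)·f(k) = 1.
Degrees (1,1,0) ⇒ d ≤ 3.
Coefficient equations give f(k) = k*(k**2 + 12*k + 47)/180.
Get s_k = R·t_k = k*(k**2 + 12*k + 47)/(12*(k + 3)*(k + 4)*(k + 5)) with R(k) = B(k−1)f(k)/C(k) = k*(k + 6)*(k**2 + 12*k + 47)/180.
Verify: 15/(k**4 + 18*k**3 + 119*k**2 + 342*k + 360) matches t_k.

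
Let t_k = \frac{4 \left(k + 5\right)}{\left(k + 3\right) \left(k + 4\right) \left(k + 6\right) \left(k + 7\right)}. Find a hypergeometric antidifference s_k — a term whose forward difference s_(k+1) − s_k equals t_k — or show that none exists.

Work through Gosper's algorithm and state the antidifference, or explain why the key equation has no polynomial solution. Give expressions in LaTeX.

r(k) = (k + 3)*(k + 6)**2/((k + 5)**2*(k + 8)) after simplifying.
Gosper form: A/B · C(k+1)/C(k) with A=k + 3, B=k + 8, C=k**2 + 10*k + 25.
Need (k + 3)·f(k+1) − (k + 7)·f(k) = k**2 + 10*k + 25.
Degrees (1,1,2) ⇒ d ≤ 4.
Match coefficients ⇒ f(k) = k*(k + 4)*(k + 5)*(k + 9)/36.
Get s_k = R·t_k = k*(k + 9)/(9*(k**2 + 9*k + 18)) with R(k) = B(k−1)f(k)/C(k) = k*(k + 4)*(k + 7)*(k + 9)/(36*(k + 5)).
s_(k+1) − s_k = 4*(k + 5)/(k**4 + 20*k**3 + 145*k**2 + 450*k + 504) = t_k.

s_k = \frac{k \left(k + 9\right)}{9 \left(k^{2} + 9 k + 18\right)}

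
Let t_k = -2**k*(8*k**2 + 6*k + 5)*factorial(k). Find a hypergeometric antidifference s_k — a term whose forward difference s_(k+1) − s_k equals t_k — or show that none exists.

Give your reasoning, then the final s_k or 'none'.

s_k = -2**k*(4*k - 3)*factorial(k)

t_(k+1)/t_k = 2*(8*k**3 + 30*k**2 + 41*k + 19)/(8*k**2 + 6*k + 5).
Gosper form: A/B · C(k+1)/C(k) with A=2*k + 2, B=1, C=k**2 + 3*k/4 + 5/8.
Set up (2*k + 2)·f(k+1) − (1)·f(k) − (k**2 + 3*k/4 + 5/8) = 0.
deg f ≤ 1 (via 1,0,2).
Match coefficients ⇒ f(k) = (4*k - 3)/8.
So s_k = (B(k−1)f/C)·t_k = ((4*k - 3)/(8*k**2 + 6*k + 5))·t_k = -2**k*(4*k - 3)*factorial(k).
Check: Δs_k = -2**k*(8*k**2 + 6*k + 5)*factorial(k). ✓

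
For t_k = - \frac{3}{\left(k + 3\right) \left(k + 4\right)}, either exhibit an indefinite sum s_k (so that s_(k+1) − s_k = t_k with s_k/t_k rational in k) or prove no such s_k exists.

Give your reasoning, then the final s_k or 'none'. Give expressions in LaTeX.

s_k = - \frac{k}{k + 3}

Compute t_(k+1)/t_k: get (k + 3)/(k + 5).
Factor: A=k + 3; B=k + 5; C=1.
Key eq: (k + 3)·f(k+1) = (k + 4)·f(k) + (1).
Degrees (1,1,0) ⇒ d ≤ 1.
Solve for f: f(k) = k/3 (degree 1 ≤ 1).
So s_k = (B(k−1)f/C)·t_k = (k*(k + 4)/3)·t_k = -k/(k + 3).
s_(k+1) − s_k = -3/(k**2 + 7*k + 12) = t_k.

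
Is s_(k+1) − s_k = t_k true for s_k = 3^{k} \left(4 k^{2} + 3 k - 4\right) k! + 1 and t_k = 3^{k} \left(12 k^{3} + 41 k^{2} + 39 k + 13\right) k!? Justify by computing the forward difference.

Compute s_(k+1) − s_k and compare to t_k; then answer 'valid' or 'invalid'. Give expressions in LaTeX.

valid (s_(k+1) − s_k reduces to t_k)

s_(k+1) = 3**(k + 1)*(3*k + 4*(k + 1)**2 - 1)*factorial(k + 1) + 1
s_(k+1) − s_k = 3**k*(12*k**3 + 41*k**2 + 39*k + 13)*factorial(k)
(s_(k+1) − s_k) − t_k = 0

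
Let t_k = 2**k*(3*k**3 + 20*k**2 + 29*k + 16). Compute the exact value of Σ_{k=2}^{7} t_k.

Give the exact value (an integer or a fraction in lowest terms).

Σ = 431976

Ratio r(k) = 2*(3*k**3 + 29*k**2 + 78*k + 68)/(3*k**3 + 20*k**2 + 29*k + 16).
Gosper form: A/B · C(k+1)/C(k) with A=2, B=1, C=k**3 + 20*k**2/3 + 29*k/3 + 16/3.
Set up (2)·f(k+1) − (1)·f(k) − (k**3 + 20*k**2/3 + 29*k/3 + 16/3) = 0.
Degrees (0,0,3) ⇒ d ≤ 3.
Solving with deg f ≤ 3: f(k) = k*(3*k**2 + 2*k + 3)/3.
R(k) = B(k−1)·f(k)/C(k) = k*(3*k**2 + 2*k + 3)/(3*k**3 + 20*k**2 + 29*k + 16); s_k = R·t_k = 2**k*k*(3*k**2 + 2*k + 3).
s_(k+1) − s_k = 2**k*(3*k**3 + 20*k**2 + 29*k + 16) = t_k.
Telescoping: Σ = s_(8) − s_(2) = 432128 − (152) = 431976.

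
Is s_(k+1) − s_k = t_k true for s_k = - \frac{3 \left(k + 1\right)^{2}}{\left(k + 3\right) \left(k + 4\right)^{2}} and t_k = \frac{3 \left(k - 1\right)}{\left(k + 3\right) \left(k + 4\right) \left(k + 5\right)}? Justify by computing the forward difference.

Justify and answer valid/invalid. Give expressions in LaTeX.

s_(k+1) = -3*(k + 2)**2/((k + 4)*(k + 5)**2)
s_(k+1) − s_k = 3*(k**3 + 2*k**2 - 16*k - 23)/(k**5 + 21*k**4 + 175*k**3 + 723*k**2 + 1480*k + 1200)
(s_(k+1) − s_k) − t_k = 9*(-2*k**2 - 9*k - 1)/(k**5 + 21*k**4 + 175*k**3 + 723*k**2 + 1480*k + 1200)

Invalid: residual \frac{9 \left(- 2 k^{2} - 9 k - 1\right)}{k^{5} + 21 k^{4} + 175 k^{3} + 723 k^{2} + 1480 k + 1200} ≠ 0.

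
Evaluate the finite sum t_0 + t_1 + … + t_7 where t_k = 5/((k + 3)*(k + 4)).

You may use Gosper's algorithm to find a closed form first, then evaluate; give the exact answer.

Step 1: r(k) = (k + 3)/(k + 5).
Normal form (A,B,C) = (k + 3, k + 5, 1).
Set up (k + 3)·f(k+1) − (k + 4)·f(k) − (1) = 0.
d = 1 from the (1,1,0) case.
Coefficient equations give f(k) = k/3.
Get s_k = R·t_k = 5*k/(3*(k + 3)) with R(k) = B(k−1)f(k)/C(k) = k*(k + 4)/3.
s_(k+1) − s_k = 5/(k**2 + 7*k + 12) = t_k.
Evaluate s at k=8 and k=0: 40/33 and 0; difference 40/33.

Σ = 40/33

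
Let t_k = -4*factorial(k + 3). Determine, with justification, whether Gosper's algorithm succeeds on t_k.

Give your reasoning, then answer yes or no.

Compute t_(k+1)/t_k: get k + 4.
Gosper form: A/B · C(k+1)/C(k) with A=k + 4, B=1, C=1.
Key eq: (k + 4)·f(k+1) = (1)·f(k) + (1).
Degrees (1,0,0) ⇒ d ≤ -1.
d = -1 < 0 ⇒ no nonzero polynomial f; not summable.

No — negative degree bound, so no certificate f.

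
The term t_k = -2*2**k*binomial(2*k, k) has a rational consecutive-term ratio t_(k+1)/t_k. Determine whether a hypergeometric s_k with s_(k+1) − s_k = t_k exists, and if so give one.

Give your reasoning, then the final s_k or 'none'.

none — t_k is not Gosper-summable

r(k) = 4*(2*k + 1)/(k + 1) after simplifying.
Take A(k)=8*k + 4, B(k)=k + 1, C(k)=1.
Set up (8*k + 4)·f(k+1) − (k)·f(k) − (1) = 0.
Degrees (1,1,0) ⇒ d ≤ -1.
deg f ≤ -1 is impossible — no certificate.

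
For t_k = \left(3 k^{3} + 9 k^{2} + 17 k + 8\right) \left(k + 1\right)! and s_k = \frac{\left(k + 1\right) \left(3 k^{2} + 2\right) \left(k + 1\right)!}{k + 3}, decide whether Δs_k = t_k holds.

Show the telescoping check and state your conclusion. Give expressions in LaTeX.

s_(k+1) = (k + 2)*(3*k**2 + 6*k + 5)*factorial(k + 2)/(k + 4)
s_(k+1) − s_k = (3*k**5 + 24*k**4 + 80*k**3 + 153*k**2 + 142*k + 52)*factorial(k + 1)/((k + 3)*(k + 4))
(s_(k+1) − s_k) − t_k = -2*(3*k**4 + 18*k**3 + 41*k**2 + 59*k + 22)*factorial(k + 1)/((k + 3)*(k + 4))

Invalid: residual - \frac{2 \left(3 k^{4} + 18 k^{3} + 41 k^{2} + 59 k + 22\right) \left(k + 1\right)!}{\left(k + 3\right) \left(k + 4\right)} ≠ 0.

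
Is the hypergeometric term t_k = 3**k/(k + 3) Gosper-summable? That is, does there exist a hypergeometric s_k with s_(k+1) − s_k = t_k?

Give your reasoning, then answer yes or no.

r(k) = 3*(k + 3)/(k + 4) after simplifying.
A = 3*k + 9, B = k + 4, C = 1.
Need (3*k + 9)·f(k+1) − (k + 3)·f(k) = 1.
From deg A=1, deg B=1, deg C=0: d=-1.
deg f ≤ -1 is impossible — no certificate.

No — t_k has no hypergeometric antidifference.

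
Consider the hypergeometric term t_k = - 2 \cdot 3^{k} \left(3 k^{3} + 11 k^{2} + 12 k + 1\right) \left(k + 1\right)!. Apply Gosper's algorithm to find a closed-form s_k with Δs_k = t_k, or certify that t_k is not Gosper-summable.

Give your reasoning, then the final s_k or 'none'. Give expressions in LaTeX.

Compute t_(k+1)/t_k: get 3*(3*k**4 + 26*k**3 + 83*k**2 + 113*k + 54)/(3*k**3 + 11*k**2 + 12*k + 1).
Normal form (A,B,C) = (3*k + 6, 1, k**3 + 11*k**2/3 + 4*k + 1/3).
f must satisfy (3*k + 6)·f(k+1) − (1)·f(k) = k**3 + 11*k**2/3 + 4*k + 1/3.
From deg A=1, deg B=0, deg C=3: d=2.
Match coefficients ⇒ f(k) = (k - 1)*(k + 1)/3.
Certificate R = B(k−1)f/C = (k - 1)*(k + 1)/(3*k**3 + 11*k**2 + 12*k + 1) gives s_k = -2*3**k*(k - 1)*(k + 1)*factorial(k + 1).
Verify: -2*3**k*(3*k**3 + 11*k**2 + 12*k + 1)*factorial(k + 1) matches t_k.

s_k = - 2 \cdot 3^{k} \left(k - 1\right) \left(k + 1\right) \left(k + 1\right)!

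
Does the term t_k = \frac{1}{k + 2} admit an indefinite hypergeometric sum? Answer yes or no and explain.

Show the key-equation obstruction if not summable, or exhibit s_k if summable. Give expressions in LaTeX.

The ratio is (k + 2)/(k + 3).
Normal form (A,B,C) = (k + 2, k + 3, 1).
Solve (k + 2)·f(k+1) − (k + 2)·f(k) = 1.
d = 0 from the (1,1,0) case.
Generic f = c0 gives residual -1; -1 = 0 cannot hold, so t_k is not Gosper-summable.

No; the coefficient equations for f are inconsistent.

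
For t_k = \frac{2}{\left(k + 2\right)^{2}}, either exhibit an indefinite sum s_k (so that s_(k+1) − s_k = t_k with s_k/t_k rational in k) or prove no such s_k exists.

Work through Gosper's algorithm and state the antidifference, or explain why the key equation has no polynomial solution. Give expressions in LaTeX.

r(k) = (k + 2)**2/(k + 3)**2 after simplifying.
Gosper form: A/B · C(k+1)/C(k) with A=k**2 + 4*k + 4, B=k**2 + 6*k + 9, C=1.
Key eq: (k**2 + 4*k + 4)·f(k+1) = (k**2 + 4*k + 4)·f(k) + (1).
From deg A=2, deg B=2, deg C=0: d=0.
f = c0 ⇒ A·f(k+1) − B(k−1)·f(k) − C = -1. The system {-1 = 0} is inconsistent; no antidifference.

none (Gosper's algorithm certifies no s_k)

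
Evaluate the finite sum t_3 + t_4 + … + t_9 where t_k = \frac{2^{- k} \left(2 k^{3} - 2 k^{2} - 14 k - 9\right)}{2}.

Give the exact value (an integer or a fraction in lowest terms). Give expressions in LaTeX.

Ratio r(k) = (2*k**3 + 4*k**2 - 12*k - 23)/(2*(2*k**3 - 2*k**2 - 14*k - 9)).
A = 1/2, B = 1, C = k**3 - k**2 - 7*k - 9/2.
Solve (1/2)·f(k+1) − (1)·f(k) = k**3 - k**2 - 7*k - 9/2.
Degrees (0,0,3) ⇒ d ≤ 3.
Coefficient equations give f(k) = -2*k**3 - 4*k**2 + 3.
So s_k = (B(k−1)f/C)·t_k = (-2*(2*k**3 + 4*k**2 - 3)/(2*k**3 - 2*k**2 - 14*k - 9))·t_k = (-2*k**3 - 4*k**2 + 3)/2**k.
Verify: (2*k**3 - 2*k**2 - 14*k - 9)/(2*2**k) matches t_k.
Telescoping: Σ = s_(10) − s_(3) = -2397/1024 − (-87/8) = 8739/1024.

Σ = 8739/1024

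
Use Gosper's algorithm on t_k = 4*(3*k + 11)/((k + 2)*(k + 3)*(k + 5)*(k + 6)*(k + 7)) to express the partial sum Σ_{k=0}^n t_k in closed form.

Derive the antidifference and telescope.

Step 1: r(k) = (k + 2)*(k + 5)*(3*k + 14)/((k + 4)*(k + 8)*(3*k + 11)).
Normal form (A,B,C) = (k + 2, k + 8, k**2 + 23*k/3 + 44/3).
Key eq: (k + 2)·f(k+1) = (k + 7)·f(k) + (k**2 + 23*k/3 + 44/3).
Degrees (1,1,2) ⇒ d ≤ 5.
Match coefficients ⇒ f(k) = k*(k + 3)*(k + 4)*(k**2 + 13*k + 52)/180.
R(k) = B(k−1)·f(k)/C(k) = k*(k + 3)*(k + 7)*(k**2 + 13*k + 52)/(60*(3*k + 11)); s_k = R·t_k = k*(k**2 + 13*k + 52)/(15*(k**3 + 13*k**2 + 52*k + 60)).
s_(k+1) − s_k = 4*(3*k + 11)/(k**5 + 23*k**4 + 203*k**3 + 853*k**2 + 1692*k + 1260) = t_k.
Σ_(k=0)^n t_k = s_(n+1) − s_(0) = ((n**3 + 16*n**2 + 81*n + 66)/(15*(n**3 + 16*n**2 + 81*n + 126))) − (0), i.e. (n**3 + 16*n**2 + 81*n + 66)/(15*(n**3 + 16*n**2 + 81*n + 126)).

S(n) = (n**3 + 16*n**2 + 81*n + 66)/(15*(n**3 + 16*n**2 + 81*n + 126))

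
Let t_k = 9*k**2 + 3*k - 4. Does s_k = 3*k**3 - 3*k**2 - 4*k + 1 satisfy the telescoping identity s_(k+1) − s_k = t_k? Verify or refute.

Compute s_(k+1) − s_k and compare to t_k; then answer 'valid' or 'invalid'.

s_(k+1) = 3*k**3 + 6*k**2 - k - 3
s_(k+1) − s_k = 9*k**2 + 3*k - 4
(s_(k+1) − s_k) − t_k = 0

valid; difference matches t_k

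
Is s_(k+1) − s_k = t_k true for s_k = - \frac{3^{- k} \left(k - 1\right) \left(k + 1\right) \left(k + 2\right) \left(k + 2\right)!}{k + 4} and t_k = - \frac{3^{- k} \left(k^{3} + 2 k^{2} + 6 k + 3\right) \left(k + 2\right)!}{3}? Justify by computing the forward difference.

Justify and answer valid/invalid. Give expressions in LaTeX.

Invalid: residual \frac{2 \cdot 3^{- k} \left(k^{4} + 6 k^{3} + 11 k^{2} + 27 k + 15\right) \left(k + 2\right)!}{3 \left(k + 4\right) \left(k + 5\right)} ≠ 0.

s_(k+1) = -k*(k + 2)*(k + 3)*factorial(k + 3)/(3*3**k*(k + 5))
s_(k+1) − s_k = -(k + 2)*(k**4 + 7*k**3 + 18*k**2 + 39*k + 15)*factorial(k + 2)/(3*3**k*(k + 4)*(k + 5))
(s_(k+1) − s_k) − t_k = 2*(k**4 + 6*k**3 + 11*k**2 + 27*k + 15)*factorial(k + 2)/(3*3**k*(k + 4)*(k + 5))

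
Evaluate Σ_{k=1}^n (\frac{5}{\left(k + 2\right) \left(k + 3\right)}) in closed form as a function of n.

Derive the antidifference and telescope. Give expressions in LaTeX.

t_(k+1)/t_k = (k + 2)/(k + 4).
Gosper form: A/B · C(k+1)/C(k) with A=k + 2, B=k + 4, C=1.
Need (k + 2)·f(k+1) − (k + 3)·f(k) = 1.
From deg A=1, deg B=1, deg C=0: d=1.
Match coefficients ⇒ f(k) = k/2.
R(k) = B(k−1)·f(k)/C(k) = k*(k + 3)/2; s_k = R·t_k = 5*k/(2*(k + 2)).
Verify: 5/(k**2 + 5*k + 6) matches t_k.
s_(n+1) = 5*(n + 1)/(2*(n + 3)) and s_(1) = 5/6, so S(n) = 5*n/(3*(n + 3)).

S(n) = \frac{5 n}{3 \left(n + 3\right)}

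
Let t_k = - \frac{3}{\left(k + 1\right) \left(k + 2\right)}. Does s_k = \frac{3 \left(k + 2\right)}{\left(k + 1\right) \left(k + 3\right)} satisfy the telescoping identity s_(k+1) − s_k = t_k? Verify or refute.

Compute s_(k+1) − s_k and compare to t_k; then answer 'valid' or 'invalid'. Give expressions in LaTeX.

s_(k+1) = 3*(k + 3)/((k + 2)*(k + 4))
s_(k+1) − s_k = 3*(-k**2 - 5*k - 7)/(k**4 + 10*k**3 + 35*k**2 + 50*k + 24)
(s_(k+1) − s_k) − t_k = 3*(2*k + 5)/(k**4 + 10*k**3 + 35*k**2 + 50*k + 24)

Invalid: residual \frac{3 \left(2 k + 5\right)}{k^{4} + 10 k^{3} + 35 k^{2} + 50 k + 24} ≠ 0.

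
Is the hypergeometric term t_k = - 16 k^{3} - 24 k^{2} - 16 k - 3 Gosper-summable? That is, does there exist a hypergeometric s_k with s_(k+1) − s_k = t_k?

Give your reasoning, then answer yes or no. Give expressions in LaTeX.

Yes. s_k = - 4 k^{4} + k.

Step 1: r(k) = (16*k**3 + 72*k**2 + 112*k + 59)/(16*k**3 + 24*k**2 + 16*k + 3).
Normal form (A,B,C) = (1, 1, k**3 + 3*k**2/2 + k + 3/16).
Solve (1)·f(k+1) − (1)·f(k) = k**3 + 3*k**2/2 + k + 3/16.
d = 4 from the (0,0,3) case.
Solve for f: f(k) = k*(4*k**3 - 1)/16 (degree 4 ≤ 4).
R(k) = B(k−1)·f(k)/C(k) = k*(4*k**3 - 1)/(16*k**3 + 24*k**2 + 16*k + 3); s_k = R·t_k = -4*k**4 + k.
Verify: 4*k**4 - 4*(k + 1)**4 + 1 matches t_k.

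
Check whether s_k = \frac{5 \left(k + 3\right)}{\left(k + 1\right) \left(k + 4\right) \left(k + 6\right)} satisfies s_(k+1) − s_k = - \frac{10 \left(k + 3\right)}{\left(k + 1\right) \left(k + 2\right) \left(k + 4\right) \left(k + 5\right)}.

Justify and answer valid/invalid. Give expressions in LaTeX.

Invalid: residual \frac{15 \left(3 k^{2} + 25 k + 46\right)}{k^{6} + 25 k^{5} + 247 k^{4} + 1219 k^{3} + 3112 k^{2} + 3796 k + 1680} ≠ 0.

s_(k+1) = 5*(k + 4)/((k + 2)*(k + 5)*(k + 7))
s_(k+1) − s_k = 5*(-2*k**3 - 23*k**2 - 87*k - 114)/(k**6 + 25*k**5 + 247*k**4 + 1219*k**3 + 3112*k**2 + 3796*k + 1680)
(s_(k+1) − s_k) − t_k = 15*(3*k**2 + 25*k + 46)/(k**6 + 25*k**5 + 247*k**4 + 1219*k**3 + 3112*k**2 + 3796*k + 1680)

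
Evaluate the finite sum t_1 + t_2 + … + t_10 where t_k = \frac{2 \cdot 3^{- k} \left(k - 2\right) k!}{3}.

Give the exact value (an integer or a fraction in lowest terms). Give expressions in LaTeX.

Σ = 984142/2187

t_(k+1)/t_k = (k**2 - 1)/(3*(k - 2)).
Normal form (A,B,C) = (k/3 + 1/3, 1, k - 2).
f must satisfy (k/3 + 1/3)·f(k+1) − (1)·f(k) = k - 2.
deg f ≤ 0 (via 1,0,1).
A polynomial solution: f(k) = 3.
So s_k = (B(k−1)f/C)·t_k = (3/(k - 2))·t_k = 2*factorial(k)/3**k.
Verify: 2*(k - 2)*factorial(k)/(3*3**k) matches t_k.
Sum = s_(11) − s_(1); s_(11) = 985600/2187, s_(1) = 2/3 ⇒ 984142/2187.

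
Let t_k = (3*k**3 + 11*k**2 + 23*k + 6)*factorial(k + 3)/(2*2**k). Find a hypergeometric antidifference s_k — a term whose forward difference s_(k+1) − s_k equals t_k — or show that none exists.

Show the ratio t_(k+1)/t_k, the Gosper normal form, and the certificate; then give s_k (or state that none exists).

The ratio is (3*k**4 + 32*k**3 + 134*k**2 + 259*k + 172)/(2*(3*k**3 + 11*k**2 + 23*k + 6)).
So A=k/2 + 2 and B=1, with C=k**3 + 11*k**2/3 + 23*k/3 + 2.
f must satisfy (k/2 + 2)·f(k+1) − (1)·f(k) = k**3 + 11*k**2/3 + 23*k/3 + 2.
From deg A=1, deg B=0, deg C=3: d=2.
Coefficient equations give f(k) = 2*(3*k**2 - k - 1)/3.
Certificate R = B(k−1)f/C = 2*(3*k**2 - k - 1)/(3*k**3 + 11*k**2 + 23*k + 6) gives s_k = (3*k**2 - k - 1)*factorial(k + 3)/2**k.
s_(k+1) − s_k = (3*k**3 + 11*k**2 + 23*k + 6)*factorial(k + 3)/(2*2**k) = t_k.

s_k = (3*k**2 - k - 1)*factorial(k + 3)/2**k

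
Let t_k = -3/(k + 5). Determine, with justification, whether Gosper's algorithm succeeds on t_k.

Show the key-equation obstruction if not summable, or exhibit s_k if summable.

No — key equation has no polynomial f.

Ratio r(k) = (k + 5)/(k + 6).
So A=k + 5 and B=k + 6, with C=1.
Set up (k + 5)·f(k+1) − (k + 5)·f(k) − (1) = 0.
deg f ≤ 0 (via 1,1,0).
Generic f = c0 gives residual -1; -1 = 0 cannot hold, so t_k is not Gosper-summable.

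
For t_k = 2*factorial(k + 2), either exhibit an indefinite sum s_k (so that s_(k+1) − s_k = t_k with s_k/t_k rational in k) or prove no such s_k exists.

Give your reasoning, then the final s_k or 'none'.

Compute t_(k+1)/t_k: get k + 3.
So A=k + 3 and B=1, with C=1.
Need (k + 3)·f(k+1) − (1)·f(k) = 1.
Degrees (1,0,0) ⇒ d ≤ -1.
deg f ≤ -1 is impossible — no certificate.

not Gosper-summable; s_k does not exist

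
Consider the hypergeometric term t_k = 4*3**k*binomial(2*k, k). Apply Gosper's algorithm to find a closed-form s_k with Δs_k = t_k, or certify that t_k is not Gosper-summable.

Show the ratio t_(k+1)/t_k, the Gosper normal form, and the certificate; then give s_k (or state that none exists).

The ratio is 6*(2*k + 1)/(k + 1).
Normal form (A,B,C) = (12*k + 6, k + 1, 1).
Key eq: (12*k + 6)·f(k+1) = (k)·f(k) + (1).
d = -1 from the (1,1,0) case.
Bound -1 < 0, so the key equation has no polynomial solution.

not Gosper-summable; s_k does not exist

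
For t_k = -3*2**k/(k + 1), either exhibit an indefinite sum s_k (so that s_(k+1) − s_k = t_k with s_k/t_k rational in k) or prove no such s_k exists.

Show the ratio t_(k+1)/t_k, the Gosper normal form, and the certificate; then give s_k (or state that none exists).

Ratio r(k) = 2*(k + 1)/(k + 2).
Factor: A=2*k + 2; B=k + 2; C=1.
Need (2*k + 2)·f(k+1) − (k + 1)·f(k) = 1.
d = -1 from the (1,1,0) case.
deg f ≤ -1 is impossible — no certificate.

none — t_k is not Gosper-summable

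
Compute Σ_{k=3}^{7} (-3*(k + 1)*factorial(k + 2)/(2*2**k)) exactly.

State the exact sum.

Σ = -42480

Ratio r(k) = (k + 2)*(k + 3)/(2*(k + 1)).
Normal form (A,B,C) = (k/2 + 3/2, 1, k + 1).
Set up (k/2 + 3/2)·f(k+1) − (1)·f(k) − (k + 1) = 0.
Bound: deg f ≤ 0.
Solve for f: f(k) = 2 (degree 0 ≤ 0).
Certificate R = B(k−1)f/C = 2/(k + 1) gives s_k = -3*factorial(k + 2)/2**k.
Check: Δs_k = -3*(k + 1)*factorial(k + 2)/(2*2**k). ✓
Evaluate s at k=8 and k=3: -42525 and -45; difference -42480.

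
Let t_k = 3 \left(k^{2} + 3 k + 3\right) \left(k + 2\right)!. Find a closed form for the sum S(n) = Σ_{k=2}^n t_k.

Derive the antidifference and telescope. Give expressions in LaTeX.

t_(k+1)/t_k = (k + 3)*(3*k + (k + 1)**2 + 6)/(k**2 + 3*k + 3).
Take A(k)=k + 3, B(k)=1, C(k)=k**2 + 3*k + 3.
Key eq: (k + 3)·f(k+1) = (1)·f(k) + (k**2 + 3*k + 3).
deg f ≤ 1 (via 1,0,2).
Solve for f: f(k) = k (degree 1 ≤ 1).
Certificate R = B(k−1)f/C = k/(k**2 + 3*k + 3) gives s_k = 3*k*factorial(k + 2).
Verify: 3*(k**2 + 3*k + 3)*factorial(k + 2) matches t_k.
Evaluate: s_(n+1) = 3*(n + 1)*factorial(n + 3); subtract s_(2) = 144 ⇒ S(n) = 3*n*factorial(n + 3) + 3*factorial(n + 3) - 144.

S(n) = 3 n \left(n + 3\right)! + 3 \left(n + 3\right)! - 144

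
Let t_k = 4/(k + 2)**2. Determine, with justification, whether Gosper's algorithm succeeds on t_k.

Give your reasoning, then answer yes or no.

Step 1: r(k) = (k + 2)**2/(k + 3)**2.
Factor: A=k**2 + 4*k + 4; B=k**2 + 6*k + 9; C=1.
f must satisfy (k**2 + 4*k + 4)·f(k+1) − (k**2 + 4*k + 4)·f(k) = 1.
Degrees (2,2,0) ⇒ d ≤ 0.
Generic f = c0 gives residual -1; -1 = 0 cannot hold, so t_k is not Gosper-summable.

No. Not Gosper-summable.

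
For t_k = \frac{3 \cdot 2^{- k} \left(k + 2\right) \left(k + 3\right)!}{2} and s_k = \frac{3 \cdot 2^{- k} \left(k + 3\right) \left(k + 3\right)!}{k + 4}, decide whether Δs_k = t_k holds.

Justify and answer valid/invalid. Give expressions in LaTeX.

Invalid: residual - \frac{3 \cdot 2^{- k} \left(k^{2} + 6 k + 6\right) \left(k + 3\right)!}{2 \left(k + 4\right) \left(k + 5\right)} ≠ 0.

s_(k+1) = 3*(k + 4)*factorial(k + 4)/(2*2**k*(k + 5))
s_(k+1) − s_k = 3*(k**3 + 10*k**2 + 32*k + 34)*factorial(k + 3)/(2*2**k*(k + 4)*(k + 5))
(s_(k+1) − s_k) − t_k = -3*(k**2 + 6*k + 6)*factorial(k + 3)/(2*2**k*(k + 4)*(k + 5))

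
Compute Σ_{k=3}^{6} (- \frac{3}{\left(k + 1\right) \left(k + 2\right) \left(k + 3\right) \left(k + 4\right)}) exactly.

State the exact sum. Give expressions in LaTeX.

Compute t_(k+1)/t_k: get (k + 1)/(k + 5).
So A=k + 1 and B=k + 5, with C=1.
Set up (k + 1)·f(k+1) − (k + 4)·f(k) − (1) = 0.
From deg A=1, deg B=1, deg C=0: d=3.
Solve for f: f(k) = k*(k**2 + 6*k + 11)/18 (degree 3 ≤ 3).
R(k) = B(k−1)·f(k)/C(k) = k*(k + 4)*(k**2 + 6*k + 11)/18; s_k = R·t_k = k*(-k**2 - 6*k - 11)/(6*(k + 1)*(k + 2)*(k + 3)).
Δs = -3/(k**4 + 10*k**3 + 35*k**2 + 50*k + 24), as required.
Sum = s_(7) − s_(3); s_(7) = -119/720, s_(3) = -19/120 ⇒ -1/144.

Σ = -1/144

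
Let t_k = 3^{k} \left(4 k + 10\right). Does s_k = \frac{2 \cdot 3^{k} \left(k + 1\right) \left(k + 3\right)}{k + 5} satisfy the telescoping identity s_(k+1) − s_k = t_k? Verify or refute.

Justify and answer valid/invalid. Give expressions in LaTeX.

Invalid: residual \frac{8 \cdot 3^{k} \left(- k^{2} - 7 k - 12\right)}{k^{2} + 11 k + 30} ≠ 0.

s_(k+1) = 6*3**k*(k + 2)*(k + 4)/(k + 6)
s_(k+1) − s_k = 3**k*(4*k**3 + 46*k**2 + 174*k + 204)/(k**2 + 11*k + 30)
(s_(k+1) − s_k) − t_k = 8*3**k*(-k**2 - 7*k - 12)/(k**2 + 11*k + 30)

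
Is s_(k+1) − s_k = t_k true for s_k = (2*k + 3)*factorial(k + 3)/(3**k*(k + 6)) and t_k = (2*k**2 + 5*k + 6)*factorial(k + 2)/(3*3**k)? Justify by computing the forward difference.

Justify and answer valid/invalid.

s_(k+1) = (2*k + 5)*factorial(k + 4)/(3*3**k*(k + 7))
s_(k+1) − s_k = (2*k**3 + 19*k**2 + 47*k + 57)*factorial(k + 3)/(3*3**k*(k + 6)*(k + 7))
(s_(k+1) − s_k) − t_k = -(2*k**3 + 17*k**2 + 30*k + 27)*factorial(k + 2)/(3**k*(k + 6)*(k + 7))

Invalid: residual -(2*k**3 + 17*k**2 + 30*k + 27)*factorial(k + 2)/(3**k*(k + 6)*(k + 7)) ≠ 0.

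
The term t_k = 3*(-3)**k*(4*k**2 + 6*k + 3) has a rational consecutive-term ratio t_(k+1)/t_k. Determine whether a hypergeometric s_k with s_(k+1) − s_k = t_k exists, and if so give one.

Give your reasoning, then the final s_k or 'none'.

Compute t_(k+1)/t_k: get 3*(-4*k**2 - 14*k - 13)/(4*k**2 + 6*k + 3).
Normal form (A,B,C) = (-3, 1, k**2 + 3*k/2 + 3/4).
Need (-3)·f(k+1) − (1)·f(k) = k**2 + 3*k/2 + 3/4.
Degrees (0,0,2) ⇒ d ≤ 2.
Match coefficients ⇒ f(k) = -k**2/4.
Get s_k = R·t_k = (-3)**(k + 1)*k**2 with R(k) = B(k−1)f(k)/C(k) = -k**2/(4*k**2 + 6*k + 3).
Verify: 3*(-3)**k*(k**2 + 3*(k + 1)**2) matches t_k.

s_k = (-3)**(k + 1)*k**2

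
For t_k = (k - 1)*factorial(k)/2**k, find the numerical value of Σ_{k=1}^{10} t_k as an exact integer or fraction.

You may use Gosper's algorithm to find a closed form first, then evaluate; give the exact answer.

Ratio r(k) = k*(k + 1)/(2*(k - 1)).
Factor: A=k/2 + 1/2; B=1; C=k - 1.
Key eq: (k/2 + 1/2)·f(k+1) = (1)·f(k) + (k - 1).
Degrees (1,0,1) ⇒ d ≤ 0.
Solve for f: f(k) = 2 (degree 0 ≤ 0).
So s_k = (B(k−1)f/C)·t_k = (2/(k - 1))·t_k = 2**(1 - k)*factorial(k).
s_(k+1) − s_k = (k - 1)*factorial(k)/2**k = t_k.
Telescoping: Σ = s_(11) − s_(1) = 155925/4 − (1) = 155921/4.

Σ = 155921/4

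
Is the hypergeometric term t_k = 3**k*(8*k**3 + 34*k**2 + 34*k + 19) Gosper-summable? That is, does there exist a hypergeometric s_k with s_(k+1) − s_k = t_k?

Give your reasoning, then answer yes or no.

r(k) = 3*(8*k**3 + 58*k**2 + 126*k + 95)/(8*k**3 + 34*k**2 + 34*k + 19) after simplifying.
Gosper form: A/B · C(k+1)/C(k) with A=3, B=1, C=k**3 + 17*k**2/4 + 17*k/4 + 19/8.
Solve (3)·f(k+1) − (1)·f(k) = k**3 + 17*k**2/4 + 17*k/4 + 19/8.
From deg A=0, deg B=0, deg C=3: d=3.
Coefficient equations give f(k) = (4*k**3 - k**2 + 2*k + 2)/8.
Certificate R = B(k−1)f/C = (4*k**3 - k**2 + 2*k + 2)/(8*k**3 + 34*k**2 + 34*k + 19) gives s_k = 3**k*(4*k**3 - k**2 + 2*k + 2).
Δs = 3**k*(8*k**3 + 34*k**2 + 34*k + 19), as required.

Yes. s_k = 3**k*(4*k**3 - k**2 + 2*k + 2).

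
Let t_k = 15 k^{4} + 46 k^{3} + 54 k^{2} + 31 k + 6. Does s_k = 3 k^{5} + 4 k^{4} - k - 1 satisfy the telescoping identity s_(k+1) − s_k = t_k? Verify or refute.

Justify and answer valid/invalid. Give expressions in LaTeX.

Valid: the claim telescopes to t_k.

s_(k+1) = -k + 3*(k + 1)**5 + 4*(k + 1)**4 - 2
s_(k+1) − s_k = 15*k**4 + 46*k**3 + 54*k**2 + 31*k + 6
(s_(k+1) − s_k) − t_k = 0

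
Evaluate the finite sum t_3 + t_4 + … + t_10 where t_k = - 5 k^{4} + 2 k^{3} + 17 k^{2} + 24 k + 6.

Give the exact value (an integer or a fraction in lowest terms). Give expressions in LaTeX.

r(k) = (5*k**4 + 18*k**3 + 7*k**2 - 44*k - 44)/(5*k**4 - 2*k**3 - 17*k**2 - 24*k - 6) after simplifying.
Factor: A=1; B=1; C=k**4 - 2*k**3/5 - 17*k**2/5 - 24*k/5 - 6/5.
Solve (1)·f(k+1) − (1)·f(k) = k**4 - 2*k**3/5 - 17*k**2/5 - 24*k/5 - 6/5.
Degrees (0,0,4) ⇒ d ≤ 5.
Coefficient equations give f(k) = k*(k**4 - 3*k**3 - 3*k**2 - 4*k + 3)/5.
So s_k = (B(k−1)f/C)·t_k = (k*(k**4 - 3*k**3 - 3*k**2 - 4*k + 3)/(5*k**4 - 2*k**3 - 17*k**2 - 24*k - 6))·t_k = k*(-k**4 + 3*k**3 + 3*k**2 + 4*k - 3).
s_(k+1) − s_k = -5*k**4 + 2*k**3 + 17*k**2 + 24*k + 6 = t_k.
Sum = s_(11) − s_(3); s_(11) = -112684, s_(3) = 108 ⇒ -112792.

Σ = -112792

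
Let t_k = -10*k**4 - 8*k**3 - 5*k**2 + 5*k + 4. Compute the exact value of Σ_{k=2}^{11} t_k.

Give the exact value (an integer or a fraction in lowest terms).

Ratio r(k) = (10*k**4 + 48*k**3 + 89*k**2 + 69*k + 14)/(10*k**4 + 8*k**3 + 5*k**2 - 5*k - 4).
Gosper form: A/B · C(k+1)/C(k) with A=1, B=1, C=k**4 + 4*k**3/5 + k**2/2 - k/2 - 2/5.
Set up (1)·f(k+1) − (1)·f(k) − (k**4 + 4*k**3/5 + k**2/2 - k/2 - 2/5) = 0.
d = 5 from the (0,0,4) case.
Coefficient equations give f(k) = k*(k**2 + 1)*(2*k**2 - 3*k - 1)/10.
So s_k = (B(k−1)f/C)·t_k = (k*(k**2 + 1)*(2*k**2 - 3*k - 1)/(10*k**4 + 8*k**3 + 5*k**2 - 5*k - 4))·t_k = k*(-2*k**4 + 3*k**3 - k**2 + 3*k + 1).
s_(k+1) − s_k = -10*k**4 - 8*k**3 - 5*k**2 + 5*k + 4 = t_k.
Σ_(k=2)^(11) t_k = s_(12) − s_(2) = -436740 − (-10) = -436730.

Σ = -436730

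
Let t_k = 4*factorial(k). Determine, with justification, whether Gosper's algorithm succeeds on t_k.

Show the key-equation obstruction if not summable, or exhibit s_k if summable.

The ratio is k + 1.
Take A(k)=k + 1, B(k)=1, C(k)=1.
Key eq: (k + 1)·f(k+1) = (1)·f(k) + (1).
d = -1 from the (1,0,0) case.
Negative degree bound (-1): no f exists, t_k not Gosper-summable.

No; the degree bound rules out any f.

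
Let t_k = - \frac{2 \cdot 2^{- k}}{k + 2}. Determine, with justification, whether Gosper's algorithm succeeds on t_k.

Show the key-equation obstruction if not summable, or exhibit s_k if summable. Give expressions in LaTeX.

No; the degree bound rules out any f.

Compute t_(k+1)/t_k: get (k + 2)/(2*(k + 3)).
Normal form (A,B,C) = (k/2 + 1, k + 3, 1).
Solve (k/2 + 1)·f(k+1) − (k + 2)·f(k) = 1.
deg f ≤ -1 (via 1,1,0).
deg f ≤ -1 is impossible — no certificate.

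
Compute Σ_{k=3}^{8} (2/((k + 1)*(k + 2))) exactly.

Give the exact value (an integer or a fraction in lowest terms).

Σ = 3/10

r(k) = (k + 1)/(k + 3) after simplifying.
Factor: A=k + 1; B=k + 3; C=1.
Set up (k + 1)·f(k+1) − (k + 2)·f(k) − (1) = 0.
d = 1 from the (1,1,0) case.
Match coefficients ⇒ f(k) = k.
So s_k = (B(k−1)f/C)·t_k = (k*(k + 2))·t_k = 2*k/(k + 1).
Verify: 2/(k**2 + 3*k + 2) matches t_k.
Sum = s_(9) − s_(3); s_(9) = 9/5, s_(3) = 3/2 ⇒ 3/10.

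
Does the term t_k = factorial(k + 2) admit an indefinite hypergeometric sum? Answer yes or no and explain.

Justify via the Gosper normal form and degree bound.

r(k) = k + 3 after simplifying.
Gosper form: A/B · C(k+1)/C(k) with A=k + 3, B=1, C=1.
Need (k + 3)·f(k+1) − (1)·f(k) = 1.
deg f ≤ -1 (via 1,0,0).
deg f ≤ -1 is impossible — no certificate.

No — t_k has no hypergeometric antidifference.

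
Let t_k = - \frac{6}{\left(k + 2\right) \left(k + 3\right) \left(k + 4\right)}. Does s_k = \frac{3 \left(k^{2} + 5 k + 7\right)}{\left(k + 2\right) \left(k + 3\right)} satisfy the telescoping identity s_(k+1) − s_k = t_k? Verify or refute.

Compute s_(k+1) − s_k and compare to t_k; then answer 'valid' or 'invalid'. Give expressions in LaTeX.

valid; difference matches t_k

s_(k+1) = 3*(5*k + (k + 1)**2 + 12)/((k + 3)*(k + 4))
s_(k+1) − s_k = -6/(k**3 + 9*k**2 + 26*k + 24)
(s_(k+1) − s_k) − t_k = 0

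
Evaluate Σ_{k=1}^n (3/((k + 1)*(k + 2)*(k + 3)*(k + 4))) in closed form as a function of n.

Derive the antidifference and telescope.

S(n) = n*(n**2 + 9*n + 26)/(24*(n**3 + 9*n**2 + 26*n + 24))

Step 1: r(k) = (k + 1)/(k + 5).
Gosper form: A/B · C(k+1)/C(k) with A=k + 1, B=k + 5, C=1.
Need (k + 1)·f(k+1) − (k + 4)·f(k) = 1.
deg f ≤ 3 (via 1,1,0).
Solve for f: f(k) = k*(k**2 + 6*k + 11)/18 (degree 3 ≤ 3).
Then R = B(k−1)f/C = k*(k + 4)*(k**2 + 6*k + 11)/18, so s_k = R(k)·t_k = k*(k**2 + 6*k + 11)/(6*(k + 1)*(k + 2)*(k + 3)).
s_(k+1) − s_k = 3/(k**4 + 10*k**3 + 35*k**2 + 50*k + 24) = t_k.
Evaluate: s_(n+1) = (n**3 + 9*n**2 + 26*n + 18)/(6*(n**3 + 9*n**2 + 26*n + 24)); subtract s_(1) = 1/8 ⇒ S(n) = n*(n**2 + 9*n + 26)/(24*(n**3 + 9*n**2 + 26*n + 24)).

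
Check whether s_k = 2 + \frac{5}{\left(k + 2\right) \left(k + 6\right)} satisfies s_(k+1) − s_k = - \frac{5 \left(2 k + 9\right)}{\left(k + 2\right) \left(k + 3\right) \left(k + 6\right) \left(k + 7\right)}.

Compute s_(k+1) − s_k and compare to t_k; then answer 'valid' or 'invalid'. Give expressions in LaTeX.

valid; difference matches t_k

s_(k+1) = 2 + 5/((k + 3)*(k + 7))
s_(k+1) − s_k = 5*(-2*k - 9)/(k**4 + 18*k**3 + 113*k**2 + 288*k + 252)
(s_(k+1) − s_k) − t_k = 0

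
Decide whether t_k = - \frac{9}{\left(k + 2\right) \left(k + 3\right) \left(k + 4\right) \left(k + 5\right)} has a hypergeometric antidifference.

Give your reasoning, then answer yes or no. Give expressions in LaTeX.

Step 1: r(k) = (k + 2)/(k + 6).
Gosper form: A/B · C(k+1)/C(k) with A=k + 2, B=k + 6, C=1.
Set up (k + 2)·f(k+1) − (k + 5)·f(k) − (1) = 0.
d = 3 from the (1,1,0) case.
Match coefficients ⇒ f(k) = k*(k**2 + 9*k + 26)/72.
Get s_k = R·t_k = k*(-k**2 - 9*k - 26)/(8*(k + 2)*(k + 3)*(k + 4)) with R(k) = B(k−1)f(k)/C(k) = k*(k + 5)*(k**2 + 9*k + 26)/72.
s_(k+1) − s_k = -9/(k**4 + 14*k**3 + 71*k**2 + 154*k + 120) = t_k.

Yes. s_k = \frac{k \left(- k^{2} - 9 k - 26\right)}{8 \left(k + 2\right) \left(k + 3\right) \left(k + 4\right)}.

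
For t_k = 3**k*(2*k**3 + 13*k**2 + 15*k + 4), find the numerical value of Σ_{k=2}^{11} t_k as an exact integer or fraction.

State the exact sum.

Σ = 1053315954

r(k) = 3*(2*k**3 + 19*k**2 + 47*k + 34)/(2*k**3 + 13*k**2 + 15*k + 4) after simplifying.
Normal form (A,B,C) = (3, 1, k**3 + 13*k**2/2 + 15*k/2 + 2).
Key eq: (3)·f(k+1) = (1)·f(k) + (k**3 + 13*k**2/2 + 15*k/2 + 2).
Bound: deg f ≤ 3.
Coefficient equations give f(k) = (k**3 + 2*k**2 - 3*k + 2)/2.
Then R = B(k−1)f/C = (k**3 + 2*k**2 - 3*k + 2)/((k + 1)*(2*k**2 + 11*k + 4)), so s_k = R(k)·t_k = 3**k*(k**3 + 2*k**2 - 3*k + 2).
Check: Δs_k = 3**k*(2*k**3 + 13*k**2 + 15*k + 4). ✓
Evaluate s at k=12 and k=2: 1053316062 and 108; difference 1053315954.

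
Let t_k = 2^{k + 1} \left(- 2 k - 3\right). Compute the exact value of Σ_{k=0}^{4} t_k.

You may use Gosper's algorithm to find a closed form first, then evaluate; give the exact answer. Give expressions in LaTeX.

Ratio r(k) = 2*(2*k + 5)/(2*k + 3).
A = 2, B = 1, C = k + 3/2.
Need (2)·f(k+1) − (1)·f(k) = k + 3/2.
Bound: deg f ≤ 1.
Solving with deg f ≤ 1: f(k) = (2*k - 1)/2.
Certificate R = B(k−1)f/C = (2*k - 1)/(2*k + 3) gives s_k = 2**(k + 1)*(1 - 2*k).
Verify: 2**(k + 1)*(-2*k - 3) matches t_k.
Evaluate s at k=5 and k=0: -576 and 2; difference -578.

Σ = -578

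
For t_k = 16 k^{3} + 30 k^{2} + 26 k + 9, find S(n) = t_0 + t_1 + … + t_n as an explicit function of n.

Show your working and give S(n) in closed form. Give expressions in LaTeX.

Compute t_(k+1)/t_k: get (16*k**3 + 78*k**2 + 134*k + 81)/(16*k**3 + 30*k**2 + 26*k + 9).
A = 1, B = 1, C = k**3 + 15*k**2/8 + 13*k/8 + 9/16.
Key eq: (1)·f(k+1) = (1)·f(k) + (k**3 + 15*k**2/8 + 13*k/8 + 9/16).
deg f ≤ 4 (via 0,0,3).
Solving with deg f ≤ 4: f(k) = k*(2*k + 1)*(2*k**2 + 1)/16.
Get s_k = R·t_k = k*(4*k**3 + 2*k**2 + 2*k + 1) with R(k) = B(k−1)f(k)/C(k) = k*(2*k + 1)*(2*k**2 + 1)/(16*k**3 + 30*k**2 + 26*k + 9).
Check: Δs_k = 16*k**3 + 30*k**2 + 26*k + 9. ✓
Evaluate: s_(n+1) = 4*n**4 + 18*n**3 + 32*n**2 + 27*n + 9; subtract s_(0) = 0 ⇒ S(n) = 4*n**4 + 18*n**3 + 32*n**2 + 27*n + 9.

S(n) = 4 n^{4} + 18 n^{3} + 32 n^{2} + 27 n + 9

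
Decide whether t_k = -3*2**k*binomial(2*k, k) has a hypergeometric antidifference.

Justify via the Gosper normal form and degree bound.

Compute t_(k+1)/t_k: get 4*(2*k + 1)/(k + 1).
A = 8*k + 4, B = k + 1, C = 1.
f must satisfy (8*k + 4)·f(k+1) − (k)·f(k) = 1.
Bound: deg f ≤ -1.
Negative degree bound (-1): no f exists, t_k not Gosper-summable.

No — t_k has no hypergeometric antidifference.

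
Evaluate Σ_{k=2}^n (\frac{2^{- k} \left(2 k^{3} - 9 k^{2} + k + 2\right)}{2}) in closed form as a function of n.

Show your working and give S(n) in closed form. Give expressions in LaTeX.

Compute t_(k+1)/t_k: get (2*k**3 - 3*k**2 - 11*k - 4)/(2*(2*k**3 - 9*k**2 + k + 2)).
Normal form (A,B,C) = (1/2, 1, k**3 - 9*k**2/2 + k/2 + 1).
Need (1/2)·f(k+1) − (1)·f(k) = k**3 - 9*k**2/2 + k/2 + 1.
d = 3 from the (0,0,3) case.
Solving with deg f ≤ 3: f(k) = -2*k**3 + 3*k**2 - k - 2.
Certificate R = B(k−1)f/C = -2*(2*k**3 - 3*k**2 + k + 2)/(2*k**3 - 9*k**2 + k + 2) gives s_k = (-2*k**3 + 3*k**2 - k - 2)/2**k.
Δs = (2*k**3 - 9*k**2 + k + 2)/(2*2**k), as required.
Telescope: S(n) = s_(n+1) − s_(2) = 2**(-n - 1)*(-2*n**3 - 3*n**2 - n - 2) − (-2) = 2**(-n - 1)*(2**(n + 2) - 2*n**3 - 3*n**2 - n - 2).

S(n) = 2^{- n - 1} \left(2^{n + 2} - 2 n^{3} - 3 n^{2} - n - 2\right)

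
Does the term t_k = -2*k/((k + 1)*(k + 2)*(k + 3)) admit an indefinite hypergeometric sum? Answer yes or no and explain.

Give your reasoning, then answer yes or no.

t_(k+1)/t_k = (k + 1)**2/(k*(k + 4)).
A = k + 1, B = k + 4, C = k.
f must satisfy (k + 1)·f(k+1) − (k + 3)·f(k) = k.
d = 2 from the (1,1,1) case.
Coefficient equations give f(k) = k*(k - 1)/4.
R(k) = B(k−1)·f(k)/C(k) = (k - 1)*(k + 3)/4; s_k = R·t_k = k*(1 - k)/(2*(k + 1)*(k + 2)).
Check: Δs_k = -2*k/(k**3 + 6*k**2 + 11*k + 6). ✓

Yes. s_k = k*(1 - k)/(2*(k + 1)*(k + 2)).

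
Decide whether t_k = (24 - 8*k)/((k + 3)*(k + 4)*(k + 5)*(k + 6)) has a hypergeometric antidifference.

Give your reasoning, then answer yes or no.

t_(k+1)/t_k = (k - 2)*(k + 3)/((k - 3)*(k + 7)).
A = k + 3, B = k + 7, C = k - 3.
Solve (k + 3)·f(k+1) − (k + 6)·f(k) = k - 3.
deg f ≤ 3 (via 1,1,1).
Solve for f: f(k) = -k*(k**2 + 12*k + 107)/120 (degree 3 ≤ 3).
Get s_k = R·t_k = k*(k**2 + 12*k + 107)/(15*(k + 3)*(k + 4)*(k + 5)) with R(k) = B(k−1)f(k)/C(k) = -k*(k + 6)*(k**2 + 12*k + 107)/(120*(k - 3)).
Δs = 8*(3 - k)/(k**4 + 18*k**3 + 119*k**2 + 342*k + 360), as required.

Yes. s_k = k*(k**2 + 12*k + 107)/(15*(k + 3)*(k + 4)*(k + 5)).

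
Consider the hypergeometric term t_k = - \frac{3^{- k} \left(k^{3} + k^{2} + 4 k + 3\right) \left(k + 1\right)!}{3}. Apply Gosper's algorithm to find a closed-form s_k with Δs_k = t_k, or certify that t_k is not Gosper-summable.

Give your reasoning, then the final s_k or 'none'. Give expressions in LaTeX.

Ratio r(k) = (k + 2)*(4*k + (k + 1)**3 + (k + 1)**2 + 7)/(3*(k**3 + k**2 + 4*k + 3)).
So A=k/3 + 2/3 and B=1, with C=k**3 + k**2 + 4*k + 3.
Set up (k/3 + 2/3)·f(k+1) − (1)·f(k) − (k**3 + k**2 + 4*k + 3) = 0.
From deg A=1, deg B=0, deg C=3: d=2.
Solving with deg f ≤ 2: f(k) = 3*(k - 1)*(k + 1).
Then R = B(k−1)f/C = 3*(k - 1)*(k + 1)/(k**3 + k**2 + 4*k + 3), so s_k = R(k)·t_k = -(k - 1)*(k + 1)*factorial(k + 1)/3**k.
Verify: -(k**3 + k**2 + 4*k + 3)*factorial(k + 1)/(3*3**k) matches t_k.

s_k = - 3^{- k} \left(k - 1\right) \left(k + 1\right) \left(k + 1\right)!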